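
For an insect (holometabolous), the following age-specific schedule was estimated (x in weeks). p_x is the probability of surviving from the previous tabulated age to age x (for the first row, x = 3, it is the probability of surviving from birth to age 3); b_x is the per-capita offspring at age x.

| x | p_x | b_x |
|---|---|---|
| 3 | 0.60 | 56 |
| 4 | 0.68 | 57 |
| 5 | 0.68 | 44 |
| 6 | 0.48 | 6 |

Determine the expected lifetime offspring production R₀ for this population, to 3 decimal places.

Survivorship from birth: l_x = p_3·p_4·…·p_x.
  l_3 = 0.60000
  l_4 = 0.40800
  l_5 = 0.27744
  l_6 = 0.13317
R₀ = Σ l_x b_x:
  age 3: 0.60000 × 56 = 33.6000
  age 4: 0.40800 × 57 = 23.2560
  age 5: 0.27744 × 44 = 12.2074
  age 6: 0.13317 × 6 = 0.7990
R₀ = 33.6000 + 23.2560 + 12.2074 + 0.7990 = 69.8624

69.862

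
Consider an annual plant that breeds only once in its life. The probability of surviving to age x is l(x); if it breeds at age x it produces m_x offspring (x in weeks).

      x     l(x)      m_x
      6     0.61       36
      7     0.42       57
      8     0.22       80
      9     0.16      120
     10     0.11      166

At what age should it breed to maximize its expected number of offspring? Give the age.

Expected offspring if breeding at age x = l(x) × m_x:
  age 6: 0.61 × 36 = 21.960
  age 7: 0.42 × 57 = 23.940
  age 8: 0.22 × 80 = 17.600
  age 9: 0.16 × 120 = 19.200
  age 10: 0.11 × 166 = 18.260
Maximum at age 7 (23.940).

7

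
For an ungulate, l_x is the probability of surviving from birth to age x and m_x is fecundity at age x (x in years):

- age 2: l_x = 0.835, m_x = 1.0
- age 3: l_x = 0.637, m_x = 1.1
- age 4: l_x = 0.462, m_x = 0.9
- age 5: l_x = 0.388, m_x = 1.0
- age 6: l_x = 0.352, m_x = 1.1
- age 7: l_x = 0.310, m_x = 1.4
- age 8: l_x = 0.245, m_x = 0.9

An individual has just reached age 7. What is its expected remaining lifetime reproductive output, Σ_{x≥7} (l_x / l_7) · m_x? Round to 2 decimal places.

l_7 = 0.310. Conditional survival from age 7 to x is l_x / l_7.
  x=7: (0.310/0.310) × 1.4 = 1.4000
  x=8: (0.245/0.310) × 0.9 = 0.7113
Sum = 1.4000 + 0.7113 = 2.1113

2.11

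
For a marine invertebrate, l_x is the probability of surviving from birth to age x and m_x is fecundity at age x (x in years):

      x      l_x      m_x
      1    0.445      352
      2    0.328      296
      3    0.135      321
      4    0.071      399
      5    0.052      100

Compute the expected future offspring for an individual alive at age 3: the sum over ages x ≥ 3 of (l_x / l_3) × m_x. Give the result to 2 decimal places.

l_3 = 0.135. Conditional survival from age 3 to x is l_x / l_3.
  x=3: (0.135/0.135) × 321 = 321.0000
  x=4: (0.071/0.135) × 399 = 209.8444
  x=5: (0.052/0.135) × 100 = 38.5185
Sum = 321.0000 + 209.8444 + 38.5185 = 569.3630

569.36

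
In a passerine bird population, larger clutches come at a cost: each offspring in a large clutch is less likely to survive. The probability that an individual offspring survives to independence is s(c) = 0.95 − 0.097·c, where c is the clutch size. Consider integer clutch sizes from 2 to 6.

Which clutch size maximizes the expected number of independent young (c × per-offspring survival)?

5

Expected independent young = c × s(c):
  c=2: 2 × 0.756 = 1.512
  c=3: 3 × 0.659 = 1.977
  c=4: 4 × 0.562 = 2.248
  c=5: 5 × 0.465 = 2.325
  c=6: 6 × 0.368 = 2.208
Maximum at c = 5 (2.325 independent young).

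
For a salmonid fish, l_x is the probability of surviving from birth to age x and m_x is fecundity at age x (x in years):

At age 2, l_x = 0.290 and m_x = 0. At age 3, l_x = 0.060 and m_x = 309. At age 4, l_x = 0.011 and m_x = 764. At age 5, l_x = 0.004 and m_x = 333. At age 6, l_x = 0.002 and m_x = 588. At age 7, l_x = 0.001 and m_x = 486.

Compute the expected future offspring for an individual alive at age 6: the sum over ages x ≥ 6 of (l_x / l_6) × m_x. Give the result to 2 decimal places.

l_6 = 0.002. Conditional survival from age 6 to x is l_x / l_6.
  x=6: (0.002/0.002) × 588 = 588.0000
  x=7: (0.001/0.002) × 486 = 243.0000
Sum = 588.0000 + 243.0000 = 831.0000

831.00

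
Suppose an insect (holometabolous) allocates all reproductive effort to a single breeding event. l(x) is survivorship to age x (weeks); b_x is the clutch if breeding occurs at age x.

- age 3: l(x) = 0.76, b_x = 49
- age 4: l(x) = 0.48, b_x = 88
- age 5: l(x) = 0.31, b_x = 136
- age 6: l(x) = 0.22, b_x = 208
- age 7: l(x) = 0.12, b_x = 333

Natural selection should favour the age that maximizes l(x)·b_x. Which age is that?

Expected offspring if breeding at age x = l(x) × b_x:
  age 3: 0.76 × 49 = 37.240
  age 4: 0.48 × 88 = 42.240
  age 5: 0.31 × 136 = 42.160
  age 6: 0.22 × 208 = 45.760
  age 7: 0.12 × 333 = 39.960
Maximum at age 6 (45.760).

6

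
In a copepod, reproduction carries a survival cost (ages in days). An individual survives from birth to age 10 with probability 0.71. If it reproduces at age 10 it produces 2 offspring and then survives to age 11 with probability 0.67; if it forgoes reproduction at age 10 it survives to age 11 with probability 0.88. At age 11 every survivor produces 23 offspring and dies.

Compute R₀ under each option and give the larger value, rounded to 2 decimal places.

14.37

breed at age 10: R₀ = 0.71 × (2 + 0.67 × 23) = 0.71 × 17.4100 = 12.3611
delay to age 11: R₀ = 0.71 × (0.88 × 23) = 0.71 × 20.2400 = 14.3704
Higher: delay to age 11 (14.3704).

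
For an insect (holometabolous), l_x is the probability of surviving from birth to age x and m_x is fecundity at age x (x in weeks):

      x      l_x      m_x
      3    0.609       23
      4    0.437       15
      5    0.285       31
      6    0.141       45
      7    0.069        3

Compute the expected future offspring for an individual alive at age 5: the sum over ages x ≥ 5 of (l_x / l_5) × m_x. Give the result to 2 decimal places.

l_5 = 0.285. Conditional survival from age 5 to x is l_x / l_5.
  x=5: (0.285/0.285) × 31 = 31.0000
  x=6: (0.141/0.285) × 45 = 22.2632
  x=7: (0.069/0.285) × 3 = 0.7263
Sum = 31.0000 + 22.2632 + 0.7263 = 53.9895

53.99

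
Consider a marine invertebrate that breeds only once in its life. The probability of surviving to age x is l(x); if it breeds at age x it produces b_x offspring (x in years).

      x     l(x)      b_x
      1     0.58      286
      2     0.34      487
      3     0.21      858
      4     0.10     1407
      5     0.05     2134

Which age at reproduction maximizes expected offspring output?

3

Expected offspring if breeding at age x = l(x) × b_x:
  age 1: 0.58 × 286 = 165.880
  age 2: 0.34 × 487 = 165.580
  age 3: 0.21 × 858 = 180.180
  age 4: 0.10 × 1407 = 140.700
  age 5: 0.05 × 2134 = 106.700
Maximum at age 3 (180.180).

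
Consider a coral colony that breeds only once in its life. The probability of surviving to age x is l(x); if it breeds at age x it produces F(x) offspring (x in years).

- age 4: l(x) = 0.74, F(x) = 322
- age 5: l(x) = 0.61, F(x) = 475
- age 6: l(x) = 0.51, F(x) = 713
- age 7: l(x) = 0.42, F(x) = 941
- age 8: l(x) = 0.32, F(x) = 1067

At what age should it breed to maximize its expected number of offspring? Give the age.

7

Expected offspring if breeding at age x = l(x) × F(x):
  age 4: 0.74 × 322 = 238.280
  age 5: 0.61 × 475 = 289.750
  age 6: 0.51 × 713 = 363.630
  age 7: 0.42 × 941 = 395.220
  age 8: 0.32 × 1067 = 341.440
Maximum at age 7 (395.220).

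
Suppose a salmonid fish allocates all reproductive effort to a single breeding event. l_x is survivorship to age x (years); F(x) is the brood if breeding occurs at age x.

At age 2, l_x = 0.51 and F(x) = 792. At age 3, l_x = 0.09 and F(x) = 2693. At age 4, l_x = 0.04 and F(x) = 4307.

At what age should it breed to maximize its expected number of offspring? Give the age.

2

Expected offspring if breeding at age x = l_x × F(x):
  age 2: 0.51 × 792 = 403.920
  age 3: 0.09 × 2693 = 242.370
  age 4: 0.04 × 4307 = 172.280
Maximum at age 2 (403.920).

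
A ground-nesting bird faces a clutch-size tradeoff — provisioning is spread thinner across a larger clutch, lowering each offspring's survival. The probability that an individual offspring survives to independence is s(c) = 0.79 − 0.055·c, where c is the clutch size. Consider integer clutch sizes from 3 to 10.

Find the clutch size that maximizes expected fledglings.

7

Expected fledglings = c × s(c):
  c=3: 3 × 0.625 = 1.875
  c=4: 4 × 0.570 = 2.280
  c=5: 5 × 0.515 = 2.575
  c=6: 6 × 0.460 = 2.760
  c=7: 7 × 0.405 = 2.835
  c=8: 8 × 0.350 = 2.800
  c=9: 9 × 0.295 = 2.655
  c=10: 10 × 0.240 = 2.400
Maximum at c = 7 (2.835 fledglings).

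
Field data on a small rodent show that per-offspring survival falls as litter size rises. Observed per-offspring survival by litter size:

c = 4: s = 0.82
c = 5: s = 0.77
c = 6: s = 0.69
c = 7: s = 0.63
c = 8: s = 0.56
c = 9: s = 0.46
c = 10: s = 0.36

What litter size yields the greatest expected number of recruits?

8

Expected recruits = c × s(c):
  c=4: 4 × 0.82 = 3.280
  c=5: 5 × 0.77 = 3.850
  c=6: 6 × 0.69 = 4.140
  c=7: 7 × 0.63 = 4.410
  c=8: 8 × 0.56 = 4.480
  c=9: 9 × 0.46 = 4.140
  c=10: 10 × 0.36 = 3.600
Maximum at c = 8 (4.480 recruits).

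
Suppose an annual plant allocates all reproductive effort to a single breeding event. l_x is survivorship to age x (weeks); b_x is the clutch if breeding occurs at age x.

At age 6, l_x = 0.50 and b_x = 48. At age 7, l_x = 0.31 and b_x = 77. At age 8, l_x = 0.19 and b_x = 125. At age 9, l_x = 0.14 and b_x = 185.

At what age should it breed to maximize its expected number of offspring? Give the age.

9

Expected offspring if breeding at age x = l_x × b_x:
  age 6: 0.50 × 48 = 24.000
  age 7: 0.31 × 77 = 23.870
  age 8: 0.19 × 125 = 23.750
  age 9: 0.14 × 185 = 25.900
Maximum at age 9 (25.900).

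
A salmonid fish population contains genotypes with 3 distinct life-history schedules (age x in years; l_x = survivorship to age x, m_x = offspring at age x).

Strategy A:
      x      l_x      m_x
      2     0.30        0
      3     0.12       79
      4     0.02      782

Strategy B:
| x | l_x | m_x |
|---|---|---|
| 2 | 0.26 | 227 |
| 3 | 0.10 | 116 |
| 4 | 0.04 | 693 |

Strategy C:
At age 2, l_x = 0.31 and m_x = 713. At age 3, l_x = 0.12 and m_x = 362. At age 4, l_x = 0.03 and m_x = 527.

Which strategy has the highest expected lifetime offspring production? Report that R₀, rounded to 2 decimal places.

280.28

Strategy A: R₀ = 0.30×0 + 0.12×79 + 0.02×782 = 25.1200
Strategy B: R₀ = 0.26×227 + 0.10×116 + 0.04×693 = 98.3400
Strategy C: R₀ = 0.31×713 + 0.12×362 + 0.03×527 = 280.2800
Highest R₀: strategy C with 280.2800.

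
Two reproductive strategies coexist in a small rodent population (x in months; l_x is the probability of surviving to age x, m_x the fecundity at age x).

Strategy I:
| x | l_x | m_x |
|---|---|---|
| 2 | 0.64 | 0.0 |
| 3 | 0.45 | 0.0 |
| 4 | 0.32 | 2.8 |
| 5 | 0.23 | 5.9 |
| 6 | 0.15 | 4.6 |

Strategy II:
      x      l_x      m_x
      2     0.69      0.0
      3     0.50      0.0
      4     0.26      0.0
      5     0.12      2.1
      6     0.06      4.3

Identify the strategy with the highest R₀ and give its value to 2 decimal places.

2.94

Strategy I: R₀ = 0.64×0.0 + 0.45×0.0 + 0.32×2.8 + 0.23×5.9 + 0.15×4.6 = 2.9430
Strategy II: R₀ = 0.69×0.0 + 0.50×0.0 + 0.26×0.0 + 0.12×2.1 + 0.06×4.3 = 0.5100
Highest R₀: strategy I with 2.9430.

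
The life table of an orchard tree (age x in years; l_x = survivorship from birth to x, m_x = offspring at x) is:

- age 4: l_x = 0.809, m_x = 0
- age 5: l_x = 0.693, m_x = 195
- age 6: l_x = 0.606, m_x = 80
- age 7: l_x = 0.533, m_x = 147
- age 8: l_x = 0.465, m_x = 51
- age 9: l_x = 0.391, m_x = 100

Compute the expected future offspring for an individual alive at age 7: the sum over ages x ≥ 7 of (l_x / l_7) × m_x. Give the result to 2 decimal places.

264.85

l_7 = 0.533. Conditional survival from age 7 to x is l_x / l_7.
  x=7: (0.533/0.533) × 147 = 147.0000
  x=8: (0.465/0.533) × 51 = 44.4934
  x=9: (0.391/0.533) × 100 = 73.3583
Sum = 147.0000 + 44.4934 + 73.3583 = 264.8518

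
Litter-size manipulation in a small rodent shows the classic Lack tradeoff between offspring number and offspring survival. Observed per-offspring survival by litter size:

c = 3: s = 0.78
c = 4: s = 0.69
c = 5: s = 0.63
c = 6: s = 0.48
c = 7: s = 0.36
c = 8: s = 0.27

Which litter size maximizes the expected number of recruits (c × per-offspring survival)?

5

Expected recruits = c × s(c):
  c=3: 3 × 0.78 = 2.340
  c=4: 4 × 0.69 = 2.760
  c=5: 5 × 0.63 = 3.150
  c=6: 6 × 0.48 = 2.880
  c=7: 7 × 0.36 = 2.520
  c=8: 8 × 0.27 = 2.160
Maximum at c = 5 (3.150 recruits).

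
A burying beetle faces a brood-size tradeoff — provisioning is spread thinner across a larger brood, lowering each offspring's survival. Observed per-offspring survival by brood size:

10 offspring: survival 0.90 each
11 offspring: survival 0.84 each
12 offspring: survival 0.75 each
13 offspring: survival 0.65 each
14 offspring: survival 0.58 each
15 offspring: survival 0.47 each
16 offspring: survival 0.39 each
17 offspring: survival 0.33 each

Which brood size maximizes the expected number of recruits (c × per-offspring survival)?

11

Expected recruits = c × s(c):
  c=10: 10 × 0.90 = 9.000
  c=11: 11 × 0.84 = 9.240
  c=12: 12 × 0.75 = 9.000
  c=13: 13 × 0.65 = 8.450
  c=14: 14 × 0.58 = 8.120
  c=15: 15 × 0.47 = 7.050
  c=16: 16 × 0.39 = 6.240
  c=17: 17 × 0.33 = 5.610
Maximum at c = 11 (9.240 recruits).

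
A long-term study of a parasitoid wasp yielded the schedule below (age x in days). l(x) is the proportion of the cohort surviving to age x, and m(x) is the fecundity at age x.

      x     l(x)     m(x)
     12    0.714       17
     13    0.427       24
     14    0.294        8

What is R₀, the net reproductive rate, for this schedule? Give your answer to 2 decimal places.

R₀ = Σ l(x) m(x):
  age 12: 0.714 × 17 = 12.1380
  age 13: 0.427 × 24 = 10.2480
  age 14: 0.294 × 8 = 2.3520
R₀ = 12.1380 + 10.2480 + 2.3520 = 24.7380

24.74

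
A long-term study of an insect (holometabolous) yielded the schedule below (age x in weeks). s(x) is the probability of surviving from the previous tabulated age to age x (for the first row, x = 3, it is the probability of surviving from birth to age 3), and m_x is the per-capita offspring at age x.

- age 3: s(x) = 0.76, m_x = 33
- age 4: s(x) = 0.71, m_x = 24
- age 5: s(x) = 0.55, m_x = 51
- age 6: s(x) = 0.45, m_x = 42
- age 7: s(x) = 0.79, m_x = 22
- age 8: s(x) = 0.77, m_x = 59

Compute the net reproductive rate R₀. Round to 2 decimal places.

Survivorship from birth: l_x = s_3·s_4·…·s_x.
  l_3 = 0.76000
  l_4 = 0.53960
  l_5 = 0.29678
  l_6 = 0.13355
  l_7 = 0.10551
  l_8 = 0.08124
R₀ = Σ l_x m_x:
  age 3: 0.76000 × 33 = 25.0800
  age 4: 0.53960 × 24 = 12.9504
  age 5: 0.29678 × 51 = 15.1358
  age 6: 0.13355 × 42 = 5.6091
  age 7: 0.10551 × 22 = 2.3212
  age 8: 0.08124 × 59 = 4.7932
R₀ = 25.0800 + 12.9504 + 15.1358 + 5.6091 + 2.3212 + 4.7932 = 65.8897

65.89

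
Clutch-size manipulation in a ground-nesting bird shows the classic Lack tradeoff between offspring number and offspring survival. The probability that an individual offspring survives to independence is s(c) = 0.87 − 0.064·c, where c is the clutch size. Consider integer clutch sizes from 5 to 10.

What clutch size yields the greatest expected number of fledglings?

Expected fledglings = c × s(c):
  c=5: 5 × 0.550 = 2.750
  c=6: 6 × 0.486 = 2.916
  c=7: 7 × 0.422 = 2.954
  c=8: 8 × 0.358 = 2.864
  c=9: 9 × 0.294 = 2.646
  c=10: 10 × 0.230 = 2.300
Maximum at c = 7 (2.954 fledglings).

7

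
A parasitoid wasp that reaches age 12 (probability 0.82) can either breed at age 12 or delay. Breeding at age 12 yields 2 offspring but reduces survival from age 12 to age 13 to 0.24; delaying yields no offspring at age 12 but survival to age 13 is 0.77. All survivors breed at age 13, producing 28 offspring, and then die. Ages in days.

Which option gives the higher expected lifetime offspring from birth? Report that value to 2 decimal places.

breed at age 12: R₀ = 0.82 × (2 + 0.24 × 28) = 0.82 × 8.7200 = 7.1504
delay to age 13: R₀ = 0.82 × (0.77 × 28) = 0.82 × 21.5600 = 17.6792
Higher: delay to age 13 (17.6792).

17.68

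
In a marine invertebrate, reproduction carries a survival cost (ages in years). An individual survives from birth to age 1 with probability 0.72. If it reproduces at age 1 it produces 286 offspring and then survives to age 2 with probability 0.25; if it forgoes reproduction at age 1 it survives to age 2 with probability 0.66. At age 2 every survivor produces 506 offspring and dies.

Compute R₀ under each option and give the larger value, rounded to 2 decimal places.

297.00

breed at age 1: R₀ = 0.72 × (286 + 0.25 × 506) = 0.72 × 412.5000 = 297.0000
delay to age 2: R₀ = 0.72 × (0.66 × 506) = 0.72 × 333.9600 = 240.4512
Higher: breed at age 1 (297.0000).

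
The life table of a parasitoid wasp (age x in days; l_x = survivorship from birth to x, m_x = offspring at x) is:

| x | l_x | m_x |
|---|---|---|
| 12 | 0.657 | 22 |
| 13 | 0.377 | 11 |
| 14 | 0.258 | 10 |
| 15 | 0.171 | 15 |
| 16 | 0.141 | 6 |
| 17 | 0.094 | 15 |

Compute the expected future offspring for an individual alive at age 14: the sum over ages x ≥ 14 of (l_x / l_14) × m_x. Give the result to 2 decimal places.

28.69

l_14 = 0.258. Conditional survival from age 14 to x is l_x / l_14.
  x=14: (0.258/0.258) × 10 = 10.0000
  x=15: (0.171/0.258) × 15 = 9.9419
  x=16: (0.141/0.258) × 6 = 3.2791
  x=17: (0.094/0.258) × 15 = 5.4651
Sum = 10.0000 + 9.9419 + 3.2791 + 5.4651 = 28.6860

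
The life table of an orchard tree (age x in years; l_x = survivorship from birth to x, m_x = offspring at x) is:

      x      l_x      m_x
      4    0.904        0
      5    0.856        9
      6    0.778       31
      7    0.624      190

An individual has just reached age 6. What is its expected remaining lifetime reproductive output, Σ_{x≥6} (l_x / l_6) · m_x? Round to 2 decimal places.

183.39

l_6 = 0.778. Conditional survival from age 6 to x is l_x / l_6.
  x=6: (0.778/0.778) × 31 = 31.0000
  x=7: (0.624/0.778) × 190 = 152.3907
Sum = 31.0000 + 152.3907 = 183.3907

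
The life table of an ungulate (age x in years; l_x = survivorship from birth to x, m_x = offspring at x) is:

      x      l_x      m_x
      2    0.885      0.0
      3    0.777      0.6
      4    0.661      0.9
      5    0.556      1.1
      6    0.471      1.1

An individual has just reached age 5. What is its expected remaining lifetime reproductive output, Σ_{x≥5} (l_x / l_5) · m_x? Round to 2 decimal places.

l_5 = 0.556. Conditional survival from age 5 to x is l_x / l_5.
  x=5: (0.556/0.556) × 1.1 = 1.1000
  x=6: (0.471/0.556) × 1.1 = 0.9318
Sum = 1.1000 + 0.9318 = 2.0318

2.03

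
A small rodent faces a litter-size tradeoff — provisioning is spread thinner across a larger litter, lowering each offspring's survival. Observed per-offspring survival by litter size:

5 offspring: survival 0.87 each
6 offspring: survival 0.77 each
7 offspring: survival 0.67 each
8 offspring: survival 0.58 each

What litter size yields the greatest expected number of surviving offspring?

Expected surviving offspring = c × s(c):
  c=5: 5 × 0.87 = 4.350
  c=6: 6 × 0.77 = 4.620
  c=7: 7 × 0.67 = 4.690
  c=8: 8 × 0.58 = 4.640
Maximum at c = 7 (4.690 surviving offspring).

7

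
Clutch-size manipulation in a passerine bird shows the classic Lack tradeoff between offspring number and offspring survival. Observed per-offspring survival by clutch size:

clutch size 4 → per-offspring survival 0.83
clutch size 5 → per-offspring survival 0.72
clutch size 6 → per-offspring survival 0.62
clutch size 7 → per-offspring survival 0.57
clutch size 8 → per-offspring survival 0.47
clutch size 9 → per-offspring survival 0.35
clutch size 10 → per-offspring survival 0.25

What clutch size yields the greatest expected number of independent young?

Expected independent young = c × s(c):
  c=4: 4 × 0.83 = 3.320
  c=5: 5 × 0.72 = 3.600
  c=6: 6 × 0.62 = 3.720
  c=7: 7 × 0.57 = 3.990
  c=8: 8 × 0.47 = 3.760
  c=9: 9 × 0.35 = 3.150
  c=10: 10 × 0.25 = 2.500
Maximum at c = 7 (3.990 independent young).

7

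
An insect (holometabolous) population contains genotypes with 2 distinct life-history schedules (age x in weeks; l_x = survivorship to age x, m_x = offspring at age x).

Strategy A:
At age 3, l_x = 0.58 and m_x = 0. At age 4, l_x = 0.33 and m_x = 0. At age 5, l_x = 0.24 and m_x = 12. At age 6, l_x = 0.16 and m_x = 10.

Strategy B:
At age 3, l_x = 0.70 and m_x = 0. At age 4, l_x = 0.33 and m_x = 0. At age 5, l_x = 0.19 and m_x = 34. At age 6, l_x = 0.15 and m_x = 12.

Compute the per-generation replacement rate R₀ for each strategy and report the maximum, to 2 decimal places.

8.26

Strategy A: R₀ = 0.58×0 + 0.33×0 + 0.24×12 + 0.16×10 = 4.4800
Strategy B: R₀ = 0.70×0 + 0.33×0 + 0.19×34 + 0.15×12 = 8.2600
Highest R₀: strategy B with 8.2600.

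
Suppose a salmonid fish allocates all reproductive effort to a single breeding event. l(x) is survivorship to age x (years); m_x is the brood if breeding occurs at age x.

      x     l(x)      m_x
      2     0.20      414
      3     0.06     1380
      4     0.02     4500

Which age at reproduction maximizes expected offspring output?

Expected offspring if breeding at age x = l(x) × m_x:
  age 2: 0.20 × 414 = 82.800
  age 3: 0.06 × 1380 = 82.800
  age 4: 0.02 × 4500 = 90.000
Maximum at age 4 (90.000).

4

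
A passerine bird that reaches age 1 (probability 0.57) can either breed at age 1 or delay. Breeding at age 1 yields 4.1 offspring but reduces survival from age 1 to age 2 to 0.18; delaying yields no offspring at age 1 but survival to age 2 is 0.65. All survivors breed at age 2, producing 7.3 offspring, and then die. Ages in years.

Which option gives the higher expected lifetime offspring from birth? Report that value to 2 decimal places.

3.09

breed at age 1: R₀ = 0.57 × (4.1 + 0.18 × 7.3) = 0.57 × 5.4140 = 3.0860
delay to age 2: R₀ = 0.57 × (0.65 × 7.3) = 0.57 × 4.7450 = 2.7046
Higher: breed at age 1 (3.0860).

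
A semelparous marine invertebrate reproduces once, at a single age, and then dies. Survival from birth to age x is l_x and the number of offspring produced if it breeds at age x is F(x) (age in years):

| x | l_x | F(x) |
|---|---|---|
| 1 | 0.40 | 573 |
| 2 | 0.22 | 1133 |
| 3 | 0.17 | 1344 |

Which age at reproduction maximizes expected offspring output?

2

Expected offspring if breeding at age x = l_x × F(x):
  age 1: 0.40 × 573 = 229.200
  age 2: 0.22 × 1133 = 249.260
  age 3: 0.17 × 1344 = 228.480
Maximum at age 2 (249.260).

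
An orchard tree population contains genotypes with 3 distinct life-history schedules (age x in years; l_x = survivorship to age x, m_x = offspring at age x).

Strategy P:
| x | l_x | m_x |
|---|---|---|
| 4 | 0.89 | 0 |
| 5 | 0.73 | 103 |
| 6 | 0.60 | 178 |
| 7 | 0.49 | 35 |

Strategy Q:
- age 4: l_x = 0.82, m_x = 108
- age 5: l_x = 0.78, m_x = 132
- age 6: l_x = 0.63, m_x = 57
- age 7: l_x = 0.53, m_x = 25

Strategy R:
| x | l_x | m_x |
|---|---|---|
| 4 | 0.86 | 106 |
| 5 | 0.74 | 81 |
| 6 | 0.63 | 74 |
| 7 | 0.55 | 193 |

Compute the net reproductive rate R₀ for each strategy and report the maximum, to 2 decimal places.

303.87

Strategy P: R₀ = 0.89×0 + 0.73×103 + 0.60×178 + 0.49×35 = 199.1400
Strategy Q: R₀ = 0.82×108 + 0.78×132 + 0.63×57 + 0.53×25 = 240.6800
Strategy R: R₀ = 0.86×106 + 0.74×81 + 0.63×74 + 0.55×193 = 303.8700
Highest R₀: strategy R with 303.8700.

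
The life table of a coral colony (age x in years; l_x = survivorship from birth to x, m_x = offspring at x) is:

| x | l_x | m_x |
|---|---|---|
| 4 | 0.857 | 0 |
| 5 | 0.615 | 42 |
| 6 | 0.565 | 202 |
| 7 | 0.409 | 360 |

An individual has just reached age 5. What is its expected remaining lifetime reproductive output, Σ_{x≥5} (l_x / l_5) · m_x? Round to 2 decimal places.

l_5 = 0.615. Conditional survival from age 5 to x is l_x / l_5.
  x=5: (0.615/0.615) × 42 = 42.0000
  x=6: (0.565/0.615) × 202 = 185.5772
  x=7: (0.409/0.615) × 360 = 239.4146
Sum = 42.0000 + 185.5772 + 239.4146 = 466.9919

466.99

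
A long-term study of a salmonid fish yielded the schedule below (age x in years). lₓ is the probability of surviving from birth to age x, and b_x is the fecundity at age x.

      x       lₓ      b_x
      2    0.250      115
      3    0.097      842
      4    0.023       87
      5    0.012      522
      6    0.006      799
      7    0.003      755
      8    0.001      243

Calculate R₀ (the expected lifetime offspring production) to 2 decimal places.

R₀ = Σ lₓ b_x:
  age 2: 0.250 × 115 = 28.7500
  age 3: 0.097 × 842 = 81.6740
  age 4: 0.023 × 87 = 2.0010
  age 5: 0.012 × 522 = 6.2640
  age 6: 0.006 × 799 = 4.7940
  age 7: 0.003 × 755 = 2.2650
  age 8: 0.001 × 243 = 0.2430
R₀ = 28.7500 + 81.6740 + 2.0010 + 6.2640 + 4.7940 + 2.2650 + 0.2430 = 125.9910

125.99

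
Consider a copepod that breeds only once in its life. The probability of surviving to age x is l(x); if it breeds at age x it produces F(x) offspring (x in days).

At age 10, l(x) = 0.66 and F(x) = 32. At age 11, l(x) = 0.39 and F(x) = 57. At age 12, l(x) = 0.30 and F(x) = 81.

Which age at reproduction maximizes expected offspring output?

Expected offspring if breeding at age x = l(x) × F(x):
  age 10: 0.66 × 32 = 21.120
  age 11: 0.39 × 57 = 22.230
  age 12: 0.30 × 81 = 24.300
Maximum at age 12 (24.300).

12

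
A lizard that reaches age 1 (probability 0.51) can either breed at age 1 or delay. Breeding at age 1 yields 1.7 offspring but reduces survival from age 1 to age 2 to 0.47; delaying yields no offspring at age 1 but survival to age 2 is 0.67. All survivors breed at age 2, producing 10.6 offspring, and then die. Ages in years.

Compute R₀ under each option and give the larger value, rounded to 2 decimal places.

breed at age 1: R₀ = 0.51 × (1.7 + 0.47 × 10.6) = 0.51 × 6.6820 = 3.4078
delay to age 2: R₀ = 0.51 × (0.67 × 10.6) = 0.51 × 7.1020 = 3.6220
Higher: delay to age 2 (3.6220).

3.62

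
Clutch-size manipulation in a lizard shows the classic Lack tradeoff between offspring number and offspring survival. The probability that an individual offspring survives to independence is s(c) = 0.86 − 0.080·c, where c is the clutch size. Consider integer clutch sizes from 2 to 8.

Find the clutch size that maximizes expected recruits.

5

Expected recruits = c × s(c):
  c=2: 2 × 0.700 = 1.400
  c=3: 3 × 0.620 = 1.860
  c=4: 4 × 0.540 = 2.160
  c=5: 5 × 0.460 = 2.300
  c=6: 6 × 0.380 = 2.280
  c=7: 7 × 0.300 = 2.100
  c=8: 8 × 0.220 = 1.760
Maximum at c = 5 (2.300 recruits).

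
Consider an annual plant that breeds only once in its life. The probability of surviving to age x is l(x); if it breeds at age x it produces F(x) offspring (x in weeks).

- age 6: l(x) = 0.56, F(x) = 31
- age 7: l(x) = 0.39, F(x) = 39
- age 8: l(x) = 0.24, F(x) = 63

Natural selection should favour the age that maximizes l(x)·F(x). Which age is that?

Expected offspring if breeding at age x = l(x) × F(x):
  age 6: 0.56 × 31 = 17.360
  age 7: 0.39 × 39 = 15.210
  age 8: 0.24 × 63 = 15.120
Maximum at age 6 (17.360).

6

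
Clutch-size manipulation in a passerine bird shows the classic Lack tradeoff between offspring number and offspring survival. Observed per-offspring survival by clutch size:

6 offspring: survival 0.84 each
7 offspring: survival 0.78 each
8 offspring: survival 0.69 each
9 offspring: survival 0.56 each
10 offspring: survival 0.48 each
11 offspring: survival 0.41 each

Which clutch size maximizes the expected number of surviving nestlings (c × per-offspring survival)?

8

Expected surviving nestlings = c × s(c):
  c=6: 6 × 0.84 = 5.040
  c=7: 7 × 0.78 = 5.460
  c=8: 8 × 0.69 = 5.520
  c=9: 9 × 0.56 = 5.040
  c=10: 10 × 0.48 = 4.800
  c=11: 11 × 0.41 = 4.510
Maximum at c = 8 (5.520 surviving nestlings).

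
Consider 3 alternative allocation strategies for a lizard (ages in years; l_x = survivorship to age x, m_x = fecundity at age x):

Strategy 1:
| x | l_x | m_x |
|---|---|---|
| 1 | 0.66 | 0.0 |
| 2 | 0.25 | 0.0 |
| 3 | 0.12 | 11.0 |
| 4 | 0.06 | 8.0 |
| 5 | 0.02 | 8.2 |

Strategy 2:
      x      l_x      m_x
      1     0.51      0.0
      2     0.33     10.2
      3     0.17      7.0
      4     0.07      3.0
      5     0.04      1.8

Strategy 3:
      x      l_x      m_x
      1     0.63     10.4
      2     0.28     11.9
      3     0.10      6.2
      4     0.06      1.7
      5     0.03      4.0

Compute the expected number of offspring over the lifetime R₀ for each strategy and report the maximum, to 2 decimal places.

10.73

Strategy 1: R₀ = 0.66×0.0 + 0.25×0.0 + 0.12×11.0 + 0.06×8.0 + 0.02×8.2 = 1.9640
Strategy 2: R₀ = 0.51×0.0 + 0.33×10.2 + 0.17×7.0 + 0.07×3.0 + 0.04×1.8 = 4.8380
Strategy 3: R₀ = 0.63×10.4 + 0.28×11.9 + 0.10×6.2 + 0.06×1.7 + 0.03×4.0 = 10.7260
Highest R₀: strategy 3 with 10.7260.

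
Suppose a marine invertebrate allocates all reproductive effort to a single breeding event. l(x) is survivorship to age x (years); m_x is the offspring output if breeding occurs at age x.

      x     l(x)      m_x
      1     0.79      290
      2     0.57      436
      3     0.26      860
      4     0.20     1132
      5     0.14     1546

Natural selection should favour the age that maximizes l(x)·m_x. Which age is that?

2

Expected offspring if breeding at age x = l(x) × m_x:
  age 1: 0.79 × 290 = 229.100
  age 2: 0.57 × 436 = 248.520
  age 3: 0.26 × 860 = 223.600
  age 4: 0.20 × 1132 = 226.400
  age 5: 0.14 × 1546 = 216.440
Maximum at age 2 (248.520).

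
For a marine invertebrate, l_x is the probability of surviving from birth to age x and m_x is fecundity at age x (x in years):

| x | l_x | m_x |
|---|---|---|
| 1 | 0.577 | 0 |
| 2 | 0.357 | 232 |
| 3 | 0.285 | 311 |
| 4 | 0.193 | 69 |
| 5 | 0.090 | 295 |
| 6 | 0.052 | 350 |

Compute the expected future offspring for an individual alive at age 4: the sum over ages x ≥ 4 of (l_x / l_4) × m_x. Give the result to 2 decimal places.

l_4 = 0.193. Conditional survival from age 4 to x is l_x / l_4.
  x=4: (0.193/0.193) × 69 = 69.0000
  x=5: (0.090/0.193) × 295 = 137.5648
  x=6: (0.052/0.193) × 350 = 94.3005
Sum = 69.0000 + 137.5648 + 94.3005 = 300.8653

300.87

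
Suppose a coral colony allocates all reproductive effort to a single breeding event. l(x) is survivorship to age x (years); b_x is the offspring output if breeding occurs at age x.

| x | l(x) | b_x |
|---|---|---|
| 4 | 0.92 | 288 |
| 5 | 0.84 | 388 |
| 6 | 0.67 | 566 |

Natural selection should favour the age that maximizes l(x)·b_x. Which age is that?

6

Expected offspring if breeding at age x = l(x) × b_x:
  age 4: 0.92 × 288 = 264.960
  age 5: 0.84 × 388 = 325.920
  age 6: 0.67 × 566 = 379.220
Maximum at age 6 (379.220).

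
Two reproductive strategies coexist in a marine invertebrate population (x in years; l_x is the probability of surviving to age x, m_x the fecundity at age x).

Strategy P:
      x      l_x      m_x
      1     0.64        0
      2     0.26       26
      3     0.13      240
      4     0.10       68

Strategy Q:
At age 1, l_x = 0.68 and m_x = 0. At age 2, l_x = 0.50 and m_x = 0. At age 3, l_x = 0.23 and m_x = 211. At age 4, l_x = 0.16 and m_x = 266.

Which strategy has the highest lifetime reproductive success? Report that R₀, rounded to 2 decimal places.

91.09

Strategy P: R₀ = 0.64×0 + 0.26×26 + 0.13×240 + 0.10×68 = 44.7600
Strategy Q: R₀ = 0.68×0 + 0.50×0 + 0.23×211 + 0.16×266 = 91.0900
Highest R₀: strategy Q with 91.0900.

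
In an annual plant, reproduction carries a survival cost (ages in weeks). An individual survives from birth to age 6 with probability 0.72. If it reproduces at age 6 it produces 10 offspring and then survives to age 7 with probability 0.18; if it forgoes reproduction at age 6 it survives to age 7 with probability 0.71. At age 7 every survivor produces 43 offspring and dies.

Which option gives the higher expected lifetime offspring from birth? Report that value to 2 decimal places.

21.98

breed at age 6: R₀ = 0.72 × (10 + 0.18 × 43) = 0.72 × 17.7400 = 12.7728
delay to age 7: R₀ = 0.72 × (0.71 × 43) = 0.72 × 30.5300 = 21.9816
Higher: delay to age 7 (21.9816).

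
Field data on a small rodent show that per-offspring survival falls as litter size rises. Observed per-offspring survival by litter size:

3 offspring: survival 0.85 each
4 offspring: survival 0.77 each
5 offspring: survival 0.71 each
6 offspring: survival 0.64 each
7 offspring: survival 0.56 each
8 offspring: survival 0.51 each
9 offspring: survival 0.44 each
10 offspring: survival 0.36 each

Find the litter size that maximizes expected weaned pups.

8

Expected weaned pups = c × s(c):
  c=3: 3 × 0.85 = 2.550
  c=4: 4 × 0.77 = 3.080
  c=5: 5 × 0.71 = 3.550
  c=6: 6 × 0.64 = 3.840
  c=7: 7 × 0.56 = 3.920
  c=8: 8 × 0.51 = 4.080
  c=9: 9 × 0.44 = 3.960
  c=10: 10 × 0.36 = 3.600
Maximum at c = 8 (4.080 weaned pups).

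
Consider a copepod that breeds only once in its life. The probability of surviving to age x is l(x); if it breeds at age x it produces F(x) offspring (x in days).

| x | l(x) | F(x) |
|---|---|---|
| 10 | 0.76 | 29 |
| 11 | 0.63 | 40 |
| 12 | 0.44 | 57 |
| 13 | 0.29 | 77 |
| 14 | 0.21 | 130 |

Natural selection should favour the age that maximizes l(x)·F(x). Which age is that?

14

Expected offspring if breeding at age x = l(x) × F(x):
  age 10: 0.76 × 29 = 22.040
  age 11: 0.63 × 40 = 25.200
  age 12: 0.44 × 57 = 25.080
  age 13: 0.29 × 77 = 22.330
  age 14: 0.21 × 130 = 27.300
Maximum at age 14 (27.300).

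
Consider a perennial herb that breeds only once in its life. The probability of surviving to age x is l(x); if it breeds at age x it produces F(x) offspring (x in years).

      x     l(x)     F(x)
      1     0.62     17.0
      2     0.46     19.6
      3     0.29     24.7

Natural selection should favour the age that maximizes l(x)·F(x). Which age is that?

1

Expected offspring if breeding at age x = l(x) × F(x):
  age 1: 0.62 × 17.0 = 10.540
  age 2: 0.46 × 19.6 = 9.016
  age 3: 0.29 × 24.7 = 7.163
Maximum at age 1 (10.540).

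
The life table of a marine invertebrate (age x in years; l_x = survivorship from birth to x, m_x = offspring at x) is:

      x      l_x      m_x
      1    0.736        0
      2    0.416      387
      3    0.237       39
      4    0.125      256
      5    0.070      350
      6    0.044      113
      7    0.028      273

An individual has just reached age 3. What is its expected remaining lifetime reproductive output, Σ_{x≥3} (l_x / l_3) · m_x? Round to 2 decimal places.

l_3 = 0.237. Conditional survival from age 3 to x is l_x / l_3.
  x=3: (0.237/0.237) × 39 = 39.0000
  x=4: (0.125/0.237) × 256 = 135.0211
  x=5: (0.070/0.237) × 350 = 103.3755
  x=6: (0.044/0.237) × 113 = 20.9789
  x=7: (0.028/0.237) × 273 = 32.2532
Sum = 39.0000 + 135.0211 + 103.3755 + 20.9789 + 32.2532 = 330.6287

330.63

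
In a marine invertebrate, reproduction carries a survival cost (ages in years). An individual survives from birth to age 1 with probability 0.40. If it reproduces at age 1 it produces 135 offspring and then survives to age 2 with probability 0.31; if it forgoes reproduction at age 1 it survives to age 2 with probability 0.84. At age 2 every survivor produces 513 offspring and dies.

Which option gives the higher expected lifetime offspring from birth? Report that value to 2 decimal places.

breed at age 1: R₀ = 0.40 × (135 + 0.31 × 513) = 0.40 × 294.0300 = 117.6120
delay to age 2: R₀ = 0.40 × (0.84 × 513) = 0.40 × 430.9200 = 172.3680
Higher: delay to age 2 (172.3680).

172.37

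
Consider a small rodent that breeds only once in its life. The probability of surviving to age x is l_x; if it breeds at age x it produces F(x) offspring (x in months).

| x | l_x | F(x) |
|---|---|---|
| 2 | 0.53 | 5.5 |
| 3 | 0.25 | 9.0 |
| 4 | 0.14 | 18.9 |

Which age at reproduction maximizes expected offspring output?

Expected offspring if breeding at age x = l_x × F(x):
  age 2: 0.53 × 5.5 = 2.915
  age 3: 0.25 × 9.0 = 2.250
  age 4: 0.14 × 18.9 = 2.646
Maximum at age 2 (2.915).

2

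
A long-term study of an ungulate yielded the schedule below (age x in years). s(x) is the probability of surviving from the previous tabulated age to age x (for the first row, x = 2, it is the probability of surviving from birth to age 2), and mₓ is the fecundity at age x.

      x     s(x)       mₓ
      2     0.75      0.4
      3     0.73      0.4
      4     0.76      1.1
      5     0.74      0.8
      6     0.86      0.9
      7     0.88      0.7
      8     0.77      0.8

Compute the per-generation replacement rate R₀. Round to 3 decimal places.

1.768

Survivorship from birth: l_x = s_2·s_3·…·s_x.
  l_2 = 0.75000
  l_3 = 0.54750
  l_4 = 0.41610
  l_5 = 0.30791
  l_6 = 0.26481
  l_7 = 0.23303
  l_8 = 0.17943
R₀ = Σ l_x mₓ:
  age 2: 0.75000 × 0.4 = 0.3000
  age 3: 0.54750 × 0.4 = 0.2190
  age 4: 0.41610 × 1.1 = 0.4577
  age 5: 0.30791 × 0.8 = 0.2463
  age 6: 0.26481 × 0.9 = 0.2383
  age 7: 0.23303 × 0.7 = 0.1631
  age 8: 0.17943 × 0.8 = 0.1435
R₀ = 0.3000 + 0.2190 + 0.4577 + 0.2463 + 0.2383 + 0.1631 + 0.1435 = 1.7680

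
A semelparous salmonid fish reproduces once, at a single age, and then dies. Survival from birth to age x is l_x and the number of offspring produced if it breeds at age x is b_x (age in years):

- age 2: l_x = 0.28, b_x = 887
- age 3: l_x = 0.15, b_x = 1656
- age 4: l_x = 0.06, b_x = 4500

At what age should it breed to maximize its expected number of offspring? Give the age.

4

Expected offspring if breeding at age x = l_x × b_x:
  age 2: 0.28 × 887 = 248.360
  age 3: 0.15 × 1656 = 248.400
  age 4: 0.06 × 4500 = 270.000
Maximum at age 4 (270.000).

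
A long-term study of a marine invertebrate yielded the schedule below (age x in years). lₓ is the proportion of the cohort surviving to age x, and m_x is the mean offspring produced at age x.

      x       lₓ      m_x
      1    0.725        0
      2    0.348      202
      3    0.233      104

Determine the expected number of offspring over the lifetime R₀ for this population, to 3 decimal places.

R₀ = Σ lₓ m_x:
  age 1: 0.725 × 0 = 0.0000
  age 2: 0.348 × 202 = 70.2960
  age 3: 0.233 × 104 = 24.2320
R₀ = 0.0000 + 70.2960 + 24.2320 = 94.5280

94.528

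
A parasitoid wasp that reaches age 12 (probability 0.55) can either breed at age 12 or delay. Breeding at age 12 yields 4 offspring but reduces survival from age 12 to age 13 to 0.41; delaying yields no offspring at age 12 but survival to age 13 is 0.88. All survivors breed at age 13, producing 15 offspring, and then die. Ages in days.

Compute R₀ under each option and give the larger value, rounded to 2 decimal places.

breed at age 12: R₀ = 0.55 × (4 + 0.41 × 15) = 0.55 × 10.1500 = 5.5825
delay to age 13: R₀ = 0.55 × (0.88 × 15) = 0.55 × 13.2000 = 7.2600
Higher: delay to age 13 (7.2600).

7.26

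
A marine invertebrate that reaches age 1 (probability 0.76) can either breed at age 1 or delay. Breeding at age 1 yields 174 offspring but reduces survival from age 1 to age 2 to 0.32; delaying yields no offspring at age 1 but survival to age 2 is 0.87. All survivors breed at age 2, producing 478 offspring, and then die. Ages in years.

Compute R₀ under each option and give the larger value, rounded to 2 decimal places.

316.05

breed at age 1: R₀ = 0.76 × (174 + 0.32 × 478) = 0.76 × 326.9600 = 248.4896
delay to age 2: R₀ = 0.76 × (0.87 × 478) = 0.76 × 415.8600 = 316.0536
Higher: delay to age 2 (316.0536).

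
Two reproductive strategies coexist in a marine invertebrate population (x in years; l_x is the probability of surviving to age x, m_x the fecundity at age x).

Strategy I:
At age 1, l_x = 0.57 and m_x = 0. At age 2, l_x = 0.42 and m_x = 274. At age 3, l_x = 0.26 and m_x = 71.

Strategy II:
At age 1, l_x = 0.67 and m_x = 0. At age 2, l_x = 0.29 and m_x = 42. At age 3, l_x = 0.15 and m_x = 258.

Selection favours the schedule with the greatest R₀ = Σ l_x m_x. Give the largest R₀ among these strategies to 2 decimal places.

133.54

Strategy I: R₀ = 0.57×0 + 0.42×274 + 0.26×71 = 133.5400
Strategy II: R₀ = 0.67×0 + 0.29×42 + 0.15×258 = 50.8800
Highest R₀: strategy I with 133.5400.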